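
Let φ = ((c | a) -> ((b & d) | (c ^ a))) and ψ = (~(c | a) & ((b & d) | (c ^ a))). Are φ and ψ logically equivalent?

a  b  c  d  |  φ  ψ
F  F  F  F  |  T  F
F  F  F  T  |  T  F
F  F  T  F  |  T  F
F  F  T  T  |  T  F
F  T  F  F  |  T  F
F  T  F  T  |  T  T
F  T  T  F  |  T  F
F  T  T  T  |  T  F
T  F  F  F  |  T  F
T  F  F  T  |  T  F
T  F  T  F  |  F  F
T  F  T  T  |  F  F
T  T  F  F  |  T  F
T  T  F  T  |  T  F
T  T  T  F  |  F  F
T  T  T  T  |  T  F
The columns differ at a=F, b=F, c=F, d=F (φ=T, ψ=F), so they are not equivalent.

not equivalent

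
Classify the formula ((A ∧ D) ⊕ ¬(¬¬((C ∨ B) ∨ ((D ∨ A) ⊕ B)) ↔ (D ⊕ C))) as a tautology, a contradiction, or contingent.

contingent

  A   |   B   |   C   |   D   | (A ∧ D) | (C ∨ B) | (D ∨ A) | ((D ∨ A) ⊕ B) | ((C ∨ B) ∨ ((D ∨ A) ⊕ B)) | ¬((C ∨ B) ∨ ((D ∨ A) ⊕ B)) | ¬¬((C ∨ B) ∨ ((D ∨ A) ⊕ B)) | (D ⊕ C) |   φ  
----- | ----- | ----- | ----- | ------- | ------- | ------- | ------------- | ------------------------- | -------------------------- | --------------------------- | ------- | -----
 True |  True |  True |  True |   True  |   True  |   True  |     False     |            True           |           False            |             True            |  False  | False
 True |  True |  True | False |  False  |   True  |   True  |     False     |            True           |           False            |             True            |   True  | False
 True |  True | False |  True |   True  |   True  |   True  |     False     |            True           |           False            |             True            |   True  |  True
 True |  True | False | False |  False  |   True  |   True  |     False     |            True           |           False            |             True            |  False  |  True
 True | False |  True |  True |   True  |   True  |   True  |      True     |            True           |           False            |             True            |  False  | False
 True | False |  True | False |  False  |   True  |   True  |      True     |            True           |           False            |             True            |   True  | False
 True | False | False |  True |   True  |  False  |   True  |      True     |            True           |           False            |             True            |   True  |  True
 True | False | False | False |  False  |  False  |   True  |      True     |            True           |           False            |             True            |  False  |  True
False |  True |  True |  True |  False  |   True  |   True  |     False     |            True           |           False            |             True            |  False  |  True
False |  True |  True | False |  False  |   True  |  False  |      True     |            True           |           False            |             True            |   True  | False
False |  True | False |  True |  False  |   True  |   True  |     False     |            True           |           False            |             True            |   True  | False
False |  True | False | False |  False  |   True  |  False  |      True     |            True           |           False            |             True            |  False  |  True
False | False |  True |  True |  False  |   True  |   True  |      True     |            True           |           False            |             True            |  False  |  True
False | False |  True | False |  False  |   True  |  False  |     False     |            True           |           False            |             True            |   True  | False
False | False | False |  True |  False  |  False  |   True  |      True     |            True           |           False            |             True            |   True  | False
False | False | False | False |  False  |  False  |  False  |     False     |           False           |            True            |            False            |  False  | False
7 of 16 rows are True, so the formula is contingent.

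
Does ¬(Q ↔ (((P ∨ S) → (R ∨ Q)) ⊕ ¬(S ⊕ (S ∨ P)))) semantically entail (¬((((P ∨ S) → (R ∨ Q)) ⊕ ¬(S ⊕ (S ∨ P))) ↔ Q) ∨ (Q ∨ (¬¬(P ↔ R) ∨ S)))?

yes

P | Q | R | S | φ | ψ
- | - | - | - | - | -
T | T | T | T | T | T
T | T | T | F | F | T
T | T | F | T | T | T
T | T | F | F | F | T
T | F | T | T | F | T
T | F | T | F | T | T
T | F | F | T | T | T
T | F | F | F | F | F
F | T | T | T | T | T
F | T | T | F | T | T
F | T | F | T | T | T
F | T | F | F | T | T
F | F | T | T | F | T
F | F | T | F | F | F
F | F | F | T | T | T
F | F | F | F | F | T
In every row where φ is true, ψ is also true, so φ ⊨ ψ.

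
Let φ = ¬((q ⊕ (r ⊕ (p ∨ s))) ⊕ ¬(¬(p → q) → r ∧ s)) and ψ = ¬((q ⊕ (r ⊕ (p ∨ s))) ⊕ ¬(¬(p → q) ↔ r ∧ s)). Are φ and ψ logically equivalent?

not equivalent

p | q | r | s || φ | ψ
T | T | T | T || F | T
T | T | T | F || F | F
T | T | F | T || T | T
T | T | F | F || T | T
T | F | T | T || T | T
T | F | T | F || F | F
T | F | F | T || T | T
T | F | F | F || T | T
F | T | T | T || F | T
F | T | T | F || T | T
F | T | F | T || T | T
F | T | F | F || F | F
F | F | T | T || T | F
F | F | T | F || F | F
F | F | F | T || F | F
F | F | F | F || T | T
The columns differ at p=T, q=T, r=T, s=T (φ=F, ψ=T), so they are not equivalent.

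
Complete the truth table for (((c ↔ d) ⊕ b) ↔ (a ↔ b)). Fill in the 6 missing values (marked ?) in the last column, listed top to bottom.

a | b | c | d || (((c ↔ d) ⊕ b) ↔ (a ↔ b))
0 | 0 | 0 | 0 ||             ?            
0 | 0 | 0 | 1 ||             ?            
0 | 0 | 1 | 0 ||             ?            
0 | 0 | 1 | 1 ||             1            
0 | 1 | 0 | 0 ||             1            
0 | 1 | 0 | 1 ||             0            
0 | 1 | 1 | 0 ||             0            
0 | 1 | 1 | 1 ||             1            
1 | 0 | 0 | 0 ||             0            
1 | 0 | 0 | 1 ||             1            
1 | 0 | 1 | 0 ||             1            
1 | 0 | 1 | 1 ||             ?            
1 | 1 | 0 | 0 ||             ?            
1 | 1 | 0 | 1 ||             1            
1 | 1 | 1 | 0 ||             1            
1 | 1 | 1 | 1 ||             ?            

1, 0, 0, 0, 0, 0

Row a=0, b=0, c=0, d=0: ((c ↔ d) ⊕ b) = 1, (a ↔ b) = 1, so (((c ↔ d) ⊕ b) ↔ (a ↔ b)) = 1.
Row a=0, b=0, c=0, d=1: ((c ↔ d) ⊕ b) = 0, (a ↔ b) = 1, so (((c ↔ d) ⊕ b) ↔ (a ↔ b)) = 0.
Row a=0, b=0, c=1, d=0: ((c ↔ d) ⊕ b) = 0, (a ↔ b) = 1, so (((c ↔ d) ⊕ b) ↔ (a ↔ b)) = 0.
Row a=1, b=0, c=1, d=1: ((c ↔ d) ⊕ b) = 1, (a ↔ b) = 0, so (((c ↔ d) ⊕ b) ↔ (a ↔ b)) = 0.
Row a=1, b=1, c=0, d=0: ((c ↔ d) ⊕ b) = 0, (a ↔ b) = 1, so (((c ↔ d) ⊕ b) ↔ (a ↔ b)) = 0.
Row a=1, b=1, c=1, d=1: ((c ↔ d) ⊕ b) = 0, (a ↔ b) = 1, so (((c ↔ d) ⊕ b) ↔ (a ↔ b)) = 0.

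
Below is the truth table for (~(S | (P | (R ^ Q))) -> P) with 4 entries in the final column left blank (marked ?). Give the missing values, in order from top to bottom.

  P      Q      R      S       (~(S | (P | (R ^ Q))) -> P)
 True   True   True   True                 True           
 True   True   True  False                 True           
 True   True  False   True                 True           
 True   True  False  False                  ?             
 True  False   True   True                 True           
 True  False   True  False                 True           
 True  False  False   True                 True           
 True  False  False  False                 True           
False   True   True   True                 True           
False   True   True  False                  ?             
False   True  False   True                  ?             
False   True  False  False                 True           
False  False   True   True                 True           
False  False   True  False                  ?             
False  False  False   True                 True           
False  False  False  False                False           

Row P=True, Q=True, R=False, S=False: ~(S | (P | (R ^ Q))) = False, so (~(S | (P | (R ^ Q))) -> P) = True.
Row P=False, Q=True, R=True, S=False: ~(S | (P | (R ^ Q))) = True, so (~(S | (P | (R ^ Q))) -> P) = False.
Row P=False, Q=True, R=False, S=True: ~(S | (P | (R ^ Q))) = False, so (~(S | (P | (R ^ Q))) -> P) = True.
Row P=False, Q=False, R=True, S=False: ~(S | (P | (R ^ Q))) = False, so (~(S | (P | (R ^ Q))) -> P) = True.

True, False, True, True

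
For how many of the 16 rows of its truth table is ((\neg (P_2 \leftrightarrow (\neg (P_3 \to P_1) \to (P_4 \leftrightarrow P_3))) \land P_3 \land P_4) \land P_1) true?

P_1  P_2  P_3  P_4  |  φ
 T    T    T    T   |  F
 T    T    T    F   |  F
 T    T    F    T   |  F
 T    T    F    F   |  F
 T    F    T    T   |  T
 T    F    T    F   |  F
 T    F    F    T   |  F
 T    F    F    F   |  F
 F    T    T    T   |  F
 F    T    T    F   |  F
 F    T    F    T   |  F
 F    T    F    F   |  F
 F    F    T    T   |  F
 F    F    T    F   |  F
 F    F    F    T   |  F
 F    F    F    F   |  F
The formula is true on 1 of the 16 rows.

1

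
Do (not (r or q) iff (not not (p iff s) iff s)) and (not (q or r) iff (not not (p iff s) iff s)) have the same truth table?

p | q | r | s | φ | ψ
- | - | - | - | - | -
T | T | T | T | F | F
T | T | T | F | F | F
T | T | F | T | F | F
T | T | F | F | F | F
T | F | T | T | F | F
T | F | T | F | F | F
T | F | F | T | T | T
T | F | F | F | T | T
F | T | T | T | T | T
F | T | T | F | T | T
F | T | F | T | T | T
F | T | F | F | T | T
F | F | T | T | T | T
F | F | T | F | T | T
F | F | F | T | F | F
F | F | F | F | F | F
The columns for φ and ψ agree on every row, so they are logically equivalent.

equivalent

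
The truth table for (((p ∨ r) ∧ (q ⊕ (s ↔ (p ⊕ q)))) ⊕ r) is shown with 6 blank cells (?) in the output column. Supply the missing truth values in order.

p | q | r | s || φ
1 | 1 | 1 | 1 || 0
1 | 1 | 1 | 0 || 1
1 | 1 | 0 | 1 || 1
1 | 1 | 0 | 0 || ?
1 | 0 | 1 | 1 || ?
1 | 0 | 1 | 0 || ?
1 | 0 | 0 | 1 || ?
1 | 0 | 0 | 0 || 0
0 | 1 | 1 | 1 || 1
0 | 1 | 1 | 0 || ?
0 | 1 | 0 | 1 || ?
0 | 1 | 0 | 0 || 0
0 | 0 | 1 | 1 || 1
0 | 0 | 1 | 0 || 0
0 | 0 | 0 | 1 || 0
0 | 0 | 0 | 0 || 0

0, 0, 1, 1, 0, 0

Row p=1, q=1, r=0, s=0: ((p ∨ r) ∧ (q ⊕ (s ↔ (p ⊕ q)))) = 0, so the formula = 0.
Row p=1, q=0, r=1, s=1: ((p ∨ r) ∧ (q ⊕ (s ↔ (p ⊕ q)))) = 1, so the formula = 0.
Row p=1, q=0, r=1, s=0: ((p ∨ r) ∧ (q ⊕ (s ↔ (p ⊕ q)))) = 0, so the formula = 1.
Row p=1, q=0, r=0, s=1: ((p ∨ r) ∧ (q ⊕ (s ↔ (p ⊕ q)))) = 1, so the formula = 1.
Row p=0, q=1, r=1, s=0: ((p ∨ r) ∧ (q ⊕ (s ↔ (p ⊕ q)))) = 1, so the formula = 0.
Row p=0, q=1, r=0, s=1: ((p ∨ r) ∧ (q ⊕ (s ↔ (p ⊕ q)))) = 0, so the formula = 0.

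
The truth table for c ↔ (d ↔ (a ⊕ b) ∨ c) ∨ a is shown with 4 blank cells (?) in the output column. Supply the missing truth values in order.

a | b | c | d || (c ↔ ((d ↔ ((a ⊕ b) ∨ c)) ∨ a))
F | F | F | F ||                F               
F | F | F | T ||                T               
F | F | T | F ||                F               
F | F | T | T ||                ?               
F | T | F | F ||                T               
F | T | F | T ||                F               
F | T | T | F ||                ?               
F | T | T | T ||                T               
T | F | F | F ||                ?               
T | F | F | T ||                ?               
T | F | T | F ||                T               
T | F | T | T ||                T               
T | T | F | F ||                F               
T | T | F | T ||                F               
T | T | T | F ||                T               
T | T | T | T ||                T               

T, F, F, F

Row a=F, b=F, c=T, d=T: ((d ↔ (a ⊕ b) ∨ c) ∨ a) = T, so (c ↔ ((d ↔ ((a ⊕ b) ∨ c)) ∨ a)) = T.
Row a=F, b=T, c=T, d=F: ((d ↔ (a ⊕ b) ∨ c) ∨ a) = F, so (c ↔ ((d ↔ ((a ⊕ b) ∨ c)) ∨ a)) = F.
Row a=T, b=F, c=F, d=F: ((d ↔ (a ⊕ b) ∨ c) ∨ a) = T, so (c ↔ ((d ↔ ((a ⊕ b) ∨ c)) ∨ a)) = F.
Row a=T, b=F, c=F, d=T: ((d ↔ (a ⊕ b) ∨ c) ∨ a) = T, so (c ↔ ((d ↔ ((a ⊕ b) ∨ c)) ∨ a)) = F.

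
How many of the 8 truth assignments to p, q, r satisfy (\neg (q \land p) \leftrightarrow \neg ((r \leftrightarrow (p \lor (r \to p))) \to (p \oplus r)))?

2

p  q  r  |  (q \land p)  \neg (q \land p)  (r \to p)  (p \lor (r \to p))  (p \oplus r)  φ
0  0  0  |       0              1              1              1                0        0
0  0  1  |       0              1              0              0                1        0
0  1  0  |       0              1              1              1                0        0
0  1  1  |       0              1              0              0                1        0
1  0  0  |       0              1              1              1                1        0
1  0  1  |       0              1              1              1                0        1
1  1  0  |       1              0              1              1                1        1
1  1  1  |       1              0              1              1                0        0
The formula is true on 2 of the 8 rows.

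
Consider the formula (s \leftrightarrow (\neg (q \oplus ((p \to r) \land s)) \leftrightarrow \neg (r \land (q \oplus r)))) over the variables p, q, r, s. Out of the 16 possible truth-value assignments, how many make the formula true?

12

p | q | r | s || (p \to r) | ((p \to r) \land s) | (q \oplus r) | (r \land (q \oplus r)) | \neg (r \land (q \oplus r)) | φ
F | F | F | F ||     T     |          F          |      F       |           F            |              T              | F
F | F | F | T ||     T     |          T          |      F       |           F            |              T              | F
F | F | T | F ||     T     |          F          |      T       |           T            |              F              | T
F | F | T | T ||     T     |          T          |      T       |           T            |              F              | T
F | T | F | F ||     T     |          F          |      T       |           F            |              T              | T
F | T | F | T ||     T     |          T          |      T       |           F            |              T              | T
F | T | T | F ||     T     |          F          |      F       |           F            |              T              | T
F | T | T | T ||     T     |          T          |      F       |           F            |              T              | T
T | F | F | F ||     F     |          F          |      F       |           F            |              T              | F
T | F | F | T ||     F     |          F          |      F       |           F            |              T              | T
T | F | T | F ||     T     |          F          |      T       |           T            |              F              | T
T | F | T | T ||     T     |          T          |      T       |           T            |              F              | T
T | T | F | F ||     F     |          F          |      T       |           F            |              T              | T
T | T | F | T ||     F     |          F          |      T       |           F            |              T              | F
T | T | T | F ||     T     |          F          |      F       |           F            |              T              | T
T | T | T | T ||     T     |          T          |      F       |           F            |              T              | T
The formula is true on 12 of the 16 rows.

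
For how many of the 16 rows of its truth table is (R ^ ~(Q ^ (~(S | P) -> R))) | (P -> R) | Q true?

P | Q | R | S || φ
F | F | F | F || T
F | F | F | T || T
F | F | T | F || T
F | F | T | T || T
F | T | F | F || T
F | T | F | T || T
F | T | T | F || T
F | T | T | T || T
T | F | F | F || F
T | F | F | T || F
T | F | T | F || T
T | F | T | T || T
T | T | F | F || T
T | T | F | T || T
T | T | T | F || T
T | T | T | T || T
The formula is true on 14 of the 16 rows.

14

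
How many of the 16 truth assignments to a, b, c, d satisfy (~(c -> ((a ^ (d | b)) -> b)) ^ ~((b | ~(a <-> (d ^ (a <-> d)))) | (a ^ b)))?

2

  a      b      c      d       (d | b)  (a ^ (d | b))  ((a ^ (d | b)) -> b)  (c -> ((a ^ (d | b)) -> b))  ~(c -> ((a ^ (d | b)) -> b))  (a <-> d)  (d ^ (a <-> d))  (a <-> (d ^ (a <-> d)))  ~(a <-> (d ^ (a <-> d)))  (a ^ b)    φ  
 True   True   True   True       True       False              True                      True                        False                 True         False                False                     True             False   False
 True   True   True  False       True       False              True                      True                        False                False         False                False                     True             False   False
 True   True  False   True       True       False              True                      True                        False                 True         False                False                     True             False   False
 True   True  False  False       True       False              True                      True                        False                False         False                False                     True             False   False
 True  False   True   True       True       False              True                      True                        False                 True         False                False                     True              True   False
 True  False   True  False      False        True             False                     False                         True                False         False                False                     True              True    True
 True  False  False   True       True       False              True                      True                        False                 True         False                False                     True              True   False
 True  False  False  False      False        True             False                      True                        False                False         False                False                     True              True   False
False   True   True   True       True        True              True                      True                        False                False          True                False                     True              True   False
False   True   True  False       True        True              True                      True                        False                 True          True                False                     True              True   False
False   True  False   True       True        True              True                      True                        False                False          True                False                     True              True   False
False   True  False  False       True        True              True                      True                        False                 True          True                False                     True              True   False
False  False   True   True       True        True             False                     False                         True                False          True                False                     True             False    True
False  False   True  False      False       False              True                      True                        False                 True          True                False                     True             False   False
False  False  False   True       True        True             False                      True                        False                False          True                False                     True             False   False
False  False  False  False      False       False              True                      True                        False                 True          True                False                     True             False   False
The formula is true on 2 of the 16 rows.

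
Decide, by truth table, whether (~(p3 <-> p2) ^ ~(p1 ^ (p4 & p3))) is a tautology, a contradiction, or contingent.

contingent

p1 | p2 | p3 | p4 | (p3 <-> p2) | ~(p3 <-> p2) | (p4 & p3) | (p1 ^ (p4 & p3)) | ~(p1 ^ (p4 & p3)) | φ
-- | -- | -- | -- | ----------- | ------------ | --------- | ---------------- | ----------------- | -
T  | T  | T  | T  |      T      |      F       |     T     |        F         |         T         | T
T  | T  | T  | F  |      T      |      F       |     F     |        T         |         F         | F
T  | T  | F  | T  |      F      |      T       |     F     |        T         |         F         | T
T  | T  | F  | F  |      F      |      T       |     F     |        T         |         F         | T
T  | F  | T  | T  |      F      |      T       |     T     |        F         |         T         | F
T  | F  | T  | F  |      F      |      T       |     F     |        T         |         F         | T
T  | F  | F  | T  |      T      |      F       |     F     |        T         |         F         | F
T  | F  | F  | F  |      T      |      F       |     F     |        T         |         F         | F
F  | T  | T  | T  |      T      |      F       |     T     |        T         |         F         | F
F  | T  | T  | F  |      T      |      F       |     F     |        F         |         T         | T
F  | T  | F  | T  |      F      |      T       |     F     |        F         |         T         | F
F  | T  | F  | F  |      F      |      T       |     F     |        F         |         T         | F
F  | F  | T  | T  |      F      |      T       |     T     |        T         |         F         | T
F  | F  | T  | F  |      F      |      T       |     F     |        F         |         T         | F
F  | F  | F  | T  |      T      |      F       |     F     |        F         |         T         | T
F  | F  | F  | F  |      T      |      F       |     F     |        F         |         T         | T
8 of 16 rows are T, so the formula is contingent.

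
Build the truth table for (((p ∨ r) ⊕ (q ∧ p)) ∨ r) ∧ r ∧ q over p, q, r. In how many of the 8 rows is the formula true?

2

  p   |   q   |   r   | (p ∨ r) | (q ∧ p) | ((p ∨ r) ⊕ (q ∧ p)) | (((p ∨ r) ⊕ (q ∧ p)) ∨ r) |   φ  
----- | ----- | ----- | ------- | ------- | ------------------- | ------------------------- | -----
 True |  True |  True |   True  |   True  |        False        |            True           |  True
 True |  True | False |   True  |   True  |        False        |           False           | False
 True | False |  True |   True  |  False  |         True        |            True           | False
 True | False | False |   True  |  False  |         True        |            True           | False
False |  True |  True |   True  |  False  |         True        |            True           |  True
False |  True | False |  False  |  False  |        False        |           False           | False
False | False |  True |   True  |  False  |         True        |            True           | False
False | False | False |  False  |  False  |        False        |           False           | False
The formula is true on 2 of the 8 rows.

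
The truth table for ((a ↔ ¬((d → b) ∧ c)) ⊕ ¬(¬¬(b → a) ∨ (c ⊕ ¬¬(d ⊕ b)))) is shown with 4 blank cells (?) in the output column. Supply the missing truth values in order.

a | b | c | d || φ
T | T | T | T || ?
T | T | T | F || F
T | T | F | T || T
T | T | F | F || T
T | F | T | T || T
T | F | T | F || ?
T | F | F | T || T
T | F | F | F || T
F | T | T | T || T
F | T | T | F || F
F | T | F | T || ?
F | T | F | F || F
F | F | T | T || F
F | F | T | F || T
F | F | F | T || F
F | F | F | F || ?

Row a=T, b=T, c=T, d=T: (a ↔ ¬((d → b) ∧ c)) = F, ¬(¬¬(b → a) ∨ (c ⊕ ¬¬(d ⊕ b))) = F, so the formula = F.
Row a=T, b=F, c=T, d=F: (a ↔ ¬((d → b) ∧ c)) = F, ¬(¬¬(b → a) ∨ (c ⊕ ¬¬(d ⊕ b))) = F, so the formula = F.
Row a=F, b=T, c=F, d=T: (a ↔ ¬((d → b) ∧ c)) = F, ¬(¬¬(b → a) ∨ (c ⊕ ¬¬(d ⊕ b))) = T, so the formula = T.
Row a=F, b=F, c=F, d=F: (a ↔ ¬((d → b) ∧ c)) = F, ¬(¬¬(b → a) ∨ (c ⊕ ¬¬(d ⊕ b))) = F, so the formula = F.

F, F, T, F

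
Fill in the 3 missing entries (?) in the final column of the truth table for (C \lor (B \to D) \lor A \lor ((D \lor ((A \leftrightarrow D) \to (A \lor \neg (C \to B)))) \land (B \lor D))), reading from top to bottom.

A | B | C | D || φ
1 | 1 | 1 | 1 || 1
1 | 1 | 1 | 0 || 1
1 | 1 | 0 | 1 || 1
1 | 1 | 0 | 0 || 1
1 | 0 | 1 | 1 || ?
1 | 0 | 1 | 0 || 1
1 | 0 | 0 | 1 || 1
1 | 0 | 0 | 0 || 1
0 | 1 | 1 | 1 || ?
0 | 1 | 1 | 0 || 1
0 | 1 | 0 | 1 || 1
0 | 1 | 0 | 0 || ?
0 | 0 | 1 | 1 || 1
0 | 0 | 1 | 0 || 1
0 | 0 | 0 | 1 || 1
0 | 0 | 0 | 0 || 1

Row A=1, B=0, C=1, D=1: (B \to D) = 1, ((D \lor ((A \leftrightarrow D) \to (A \lor \neg (C \to B)))) \land (B \lor D)) = 1, so the formula = 1.
Row A=0, B=1, C=1, D=1: (B \to D) = 1, ((D \lor ((A \leftrightarrow D) \to (A \lor \neg (C \to B)))) \land (B \lor D)) = 1, so the formula = 1.
Row A=0, B=1, C=0, D=0: (B \to D) = 0, ((D \lor ((A \leftrightarrow D) \to (A \lor \neg (C \to B)))) \land (B \lor D)) = 0, so the formula = 0.

1, 1, 0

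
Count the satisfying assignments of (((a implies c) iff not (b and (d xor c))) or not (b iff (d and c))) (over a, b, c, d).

14

a | b | c | d | (a implies c) | (d xor c) | (b and (d xor c)) | not (b and (d xor c)) | (d and c) | (b iff (d and c)) | not (b iff (d and c)) | φ
- | - | - | - | ------------- | --------- | ----------------- | --------------------- | --------- | ----------------- | --------------------- | -
0 | 0 | 0 | 0 |       1       |     0     |         0         |           1           |     0     |         1         |           0           | 1
0 | 0 | 0 | 1 |       1       |     1     |         0         |           1           |     0     |         1         |           0           | 1
0 | 0 | 1 | 0 |       1       |     1     |         0         |           1           |     0     |         1         |           0           | 1
0 | 0 | 1 | 1 |       1       |     0     |         0         |           1           |     1     |         0         |           1           | 1
0 | 1 | 0 | 0 |       1       |     0     |         0         |           1           |     0     |         0         |           1           | 1
0 | 1 | 0 | 1 |       1       |     1     |         1         |           0           |     0     |         0         |           1           | 1
0 | 1 | 1 | 0 |       1       |     1     |         1         |           0           |     0     |         0         |           1           | 1
0 | 1 | 1 | 1 |       1       |     0     |         0         |           1           |     1     |         1         |           0           | 1
1 | 0 | 0 | 0 |       0       |     0     |         0         |           1           |     0     |         1         |           0           | 0
1 | 0 | 0 | 1 |       0       |     1     |         0         |           1           |     0     |         1         |           0           | 0
1 | 0 | 1 | 0 |       1       |     1     |         0         |           1           |     0     |         1         |           0           | 1
1 | 0 | 1 | 1 |       1       |     0     |         0         |           1           |     1     |         0         |           1           | 1
1 | 1 | 0 | 0 |       0       |     0     |         0         |           1           |     0     |         0         |           1           | 1
1 | 1 | 0 | 1 |       0       |     1     |         1         |           0           |     0     |         0         |           1           | 1
1 | 1 | 1 | 0 |       1       |     1     |         1         |           0           |     0     |         0         |           1           | 1
1 | 1 | 1 | 1 |       1       |     0     |         0         |           1           |     1     |         1         |           0           | 1
The formula is true on 14 of the 16 rows.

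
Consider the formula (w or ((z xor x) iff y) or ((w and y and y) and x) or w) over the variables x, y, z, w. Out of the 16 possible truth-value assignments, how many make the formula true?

x | y | z | w || (z xor x) | ((z xor x) iff y) | (w and y and y) | ((w and y and y) and x) | φ
F | F | F | F ||     F     |         T         |        F        |            F            | T
F | F | F | T ||     F     |         T         |        F        |            F            | T
F | F | T | F ||     T     |         F         |        F        |            F            | F
F | F | T | T ||     T     |         F         |        F        |            F            | T
F | T | F | F ||     F     |         F         |        F        |            F            | F
F | T | F | T ||     F     |         F         |        T        |            F            | T
F | T | T | F ||     T     |         T         |        F        |            F            | T
F | T | T | T ||     T     |         T         |        T        |            F            | T
T | F | F | F ||     T     |         F         |        F        |            F            | F
T | F | F | T ||     T     |         F         |        F        |            F            | T
T | F | T | F ||     F     |         T         |        F        |            F            | T
T | F | T | T ||     F     |         T         |        F        |            F            | T
T | T | F | F ||     T     |         T         |        F        |            F            | T
T | T | F | T ||     T     |         T         |        T        |            T            | T
T | T | T | F ||     F     |         F         |        F        |            F            | F
T | T | T | T ||     F     |         F         |        T        |            T            | T
The formula is true on 12 of the 16 rows.

12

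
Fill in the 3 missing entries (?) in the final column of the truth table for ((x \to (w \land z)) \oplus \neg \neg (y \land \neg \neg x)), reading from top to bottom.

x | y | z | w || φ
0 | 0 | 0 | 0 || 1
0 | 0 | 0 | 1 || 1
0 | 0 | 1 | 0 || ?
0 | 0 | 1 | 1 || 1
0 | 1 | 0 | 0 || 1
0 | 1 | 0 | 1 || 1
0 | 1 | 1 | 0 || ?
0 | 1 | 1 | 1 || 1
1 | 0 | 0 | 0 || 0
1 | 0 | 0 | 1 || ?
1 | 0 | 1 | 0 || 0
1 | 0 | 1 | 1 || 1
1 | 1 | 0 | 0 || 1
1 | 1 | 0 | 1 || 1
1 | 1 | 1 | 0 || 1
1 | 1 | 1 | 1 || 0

1, 1, 0

Row x=0, y=0, z=1, w=0: (x \to (w \land z)) = 1, \neg \neg (y \land \neg \neg x) = 0, so the formula = 1.
Row x=0, y=1, z=1, w=0: (x \to (w \land z)) = 1, \neg \neg (y \land \neg \neg x) = 0, so the formula = 1.
Row x=1, y=0, z=0, w=1: (x \to (w \land z)) = 0, \neg \neg (y \land \neg \neg x) = 0, so the formula = 0.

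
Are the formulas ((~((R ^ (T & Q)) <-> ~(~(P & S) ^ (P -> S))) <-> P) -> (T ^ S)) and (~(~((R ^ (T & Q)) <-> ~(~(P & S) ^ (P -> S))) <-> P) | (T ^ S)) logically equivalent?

P  Q  R  S  T  |  φ  ψ
T  T  T  T  T  |  T  T
T  T  T  T  F  |  T  T
T  T  T  F  T  |  T  T
T  T  T  F  F  |  F  F
T  T  F  T  T  |  F  F
T  T  F  T  F  |  T  T
T  T  F  F  T  |  T  T
T  T  F  F  F  |  T  T
T  F  T  T  T  |  F  F
T  F  T  T  F  |  T  T
T  F  T  F  T  |  T  T
T  F  T  F  F  |  F  F
T  F  F  T  T  |  T  T
T  F  F  T  F  |  T  T
T  F  F  F  T  |  T  T
T  F  F  F  F  |  T  T
F  T  T  T  T  |  T  T
F  T  T  T  F  |  T  T
F  T  T  F  T  |  T  T
F  T  T  F  F  |  F  F
F  T  F  T  T  |  F  F
F  T  F  T  F  |  T  T
F  T  F  F  T  |  T  T
F  T  F  F  F  |  T  T
F  F  T  T  T  |  F  F
F  F  T  T  F  |  T  T
F  F  T  F  T  |  T  T
F  F  T  F  F  |  F  F
F  F  F  T  T  |  T  T
F  F  F  T  F  |  T  T
F  F  F  F  T  |  T  T
F  F  F  F  F  |  T  T
The columns for φ and ψ agree on every row, so they are logically equivalent.

equivalent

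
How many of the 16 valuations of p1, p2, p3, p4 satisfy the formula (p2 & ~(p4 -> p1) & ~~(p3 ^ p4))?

  p1     p2     p3     p4   |    φ  
 True   True   True   True  |  False
 True   True   True  False  |  False
 True   True  False   True  |  False
 True   True  False  False  |  False
 True  False   True   True  |  False
 True  False   True  False  |  False
 True  False  False   True  |  False
 True  False  False  False  |  False
False   True   True   True  |  False
False   True   True  False  |  False
False   True  False   True  |   True
False   True  False  False  |  False
False  False   True   True  |  False
False  False   True  False  |  False
False  False  False   True  |  False
False  False  False  False  |  False
The formula is true on 1 of the 16 rows.

1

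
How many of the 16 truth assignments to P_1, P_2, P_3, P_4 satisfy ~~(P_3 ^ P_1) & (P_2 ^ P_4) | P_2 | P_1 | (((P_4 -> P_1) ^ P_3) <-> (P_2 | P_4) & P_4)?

P_1  P_2  P_3  P_4     (P_3 ^ P_1)  ~(P_3 ^ P_1)  ~~(P_3 ^ P_1)  (P_2 ^ P_4)  (P_2 | P_1)  (P_4 -> P_1)  ((P_4 -> P_1) ^ P_3)  (P_2 | P_4)  ((P_2 | P_4) & P_4)  φ
 T    T    T    T           F            T              F             F            T            T                 F                 T                T           T
 T    T    T    F           F            T              F             T            T            T                 F                 T                F           T
 T    T    F    T           T            F              T             F            T            T                 T                 T                T           T
 T    T    F    F           T            F              T             T            T            T                 T                 T                F           T
 T    F    T    T           F            T              F             T            T            T                 F                 T                T           T
 T    F    T    F           F            T              F             F            T            T                 F                 F                F           T
 T    F    F    T           T            F              T             T            T            T                 T                 T                T           T
 T    F    F    F           T            F              T             F            T            T                 T                 F                F           T
 F    T    T    T           T            F              T             F            T            F                 T                 T                T           T
 F    T    T    F           T            F              T             T            T            T                 F                 T                F           T
 F    T    F    T           F            T              F             F            T            F                 F                 T                T           T
 F    T    F    F           F            T              F             T            T            T                 T                 T                F           T
 F    F    T    T           T            F              T             T            F            F                 T                 T                T           T
 F    F    T    F           T            F              T             F            F            T                 F                 F                F           T
 F    F    F    T           F            T              F             T            F            F                 F                 T                T           F
 F    F    F    F           F            T              F             F            F            T                 T                 F                F           F
The formula is true on 14 of the 16 rows.

14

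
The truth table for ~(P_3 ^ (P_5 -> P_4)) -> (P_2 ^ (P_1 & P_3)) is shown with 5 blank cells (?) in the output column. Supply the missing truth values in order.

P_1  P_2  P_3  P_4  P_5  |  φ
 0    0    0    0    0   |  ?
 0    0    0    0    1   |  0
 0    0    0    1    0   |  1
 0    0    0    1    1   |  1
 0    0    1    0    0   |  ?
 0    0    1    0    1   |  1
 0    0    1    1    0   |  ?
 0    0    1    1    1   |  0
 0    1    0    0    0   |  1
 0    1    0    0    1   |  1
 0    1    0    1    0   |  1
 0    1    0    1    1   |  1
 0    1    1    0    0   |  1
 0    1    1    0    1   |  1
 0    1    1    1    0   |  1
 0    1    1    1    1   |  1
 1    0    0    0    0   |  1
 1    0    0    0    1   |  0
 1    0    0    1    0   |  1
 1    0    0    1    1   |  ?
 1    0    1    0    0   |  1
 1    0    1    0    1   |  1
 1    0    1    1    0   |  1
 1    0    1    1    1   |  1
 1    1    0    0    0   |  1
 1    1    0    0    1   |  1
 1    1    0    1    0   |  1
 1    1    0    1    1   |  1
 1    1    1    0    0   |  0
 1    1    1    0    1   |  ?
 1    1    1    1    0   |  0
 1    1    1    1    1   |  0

Row P_1=0, P_2=0, P_3=0, P_4=0, P_5=0: ~(P_3 ^ (P_5 -> P_4)) = 0, (P_2 ^ (P_1 & P_3)) = 0, so the formula = 1.
Row P_1=0, P_2=0, P_3=1, P_4=0, P_5=0: ~(P_3 ^ (P_5 -> P_4)) = 1, (P_2 ^ (P_1 & P_3)) = 0, so the formula = 0.
Row P_1=0, P_2=0, P_3=1, P_4=1, P_5=0: ~(P_3 ^ (P_5 -> P_4)) = 1, (P_2 ^ (P_1 & P_3)) = 0, so the formula = 0.
Row P_1=1, P_2=0, P_3=0, P_4=1, P_5=1: ~(P_3 ^ (P_5 -> P_4)) = 0, (P_2 ^ (P_1 & P_3)) = 0, so the formula = 1.
Row P_1=1, P_2=1, P_3=1, P_4=0, P_5=1: ~(P_3 ^ (P_5 -> P_4)) = 0, (P_2 ^ (P_1 & P_3)) = 0, so the formula = 1.

1, 0, 0, 1, 1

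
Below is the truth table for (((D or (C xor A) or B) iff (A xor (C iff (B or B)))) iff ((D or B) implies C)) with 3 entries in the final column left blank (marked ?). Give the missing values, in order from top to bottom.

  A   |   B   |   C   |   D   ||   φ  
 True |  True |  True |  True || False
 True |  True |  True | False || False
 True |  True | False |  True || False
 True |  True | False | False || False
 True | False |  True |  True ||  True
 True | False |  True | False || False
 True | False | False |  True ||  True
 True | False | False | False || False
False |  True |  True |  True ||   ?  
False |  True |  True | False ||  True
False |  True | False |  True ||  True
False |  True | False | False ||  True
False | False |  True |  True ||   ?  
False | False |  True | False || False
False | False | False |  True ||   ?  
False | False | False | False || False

True, False, False

Row A=False, B=True, C=True, D=True: ((D or (C xor A) or B) iff (A xor (C iff (B or B)))) = True, ((D or B) implies C) = True, so the formula = True.
Row A=False, B=False, C=True, D=True: ((D or (C xor A) or B) iff (A xor (C iff (B or B)))) = False, ((D or B) implies C) = True, so the formula = False.
Row A=False, B=False, C=False, D=True: ((D or (C xor A) or B) iff (A xor (C iff (B or B)))) = True, ((D or B) implies C) = False, so the formula = False.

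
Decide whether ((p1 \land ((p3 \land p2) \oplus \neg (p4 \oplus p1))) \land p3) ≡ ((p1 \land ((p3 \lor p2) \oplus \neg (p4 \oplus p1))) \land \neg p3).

not equivalent

p1  p2  p3  p4  |  φ  ψ
1   1   1   1   |  0  0
1   1   1   0   |  1  0
1   1   0   1   |  0  0
1   1   0   0   |  0  1
1   0   1   1   |  1  0
1   0   1   0   |  0  0
1   0   0   1   |  0  1
1   0   0   0   |  0  0
0   1   1   1   |  0  0
0   1   1   0   |  0  0
0   1   0   1   |  0  0
0   1   0   0   |  0  0
0   0   1   1   |  0  0
0   0   1   0   |  0  0
0   0   0   1   |  0  0
0   0   0   0   |  0  0
The columns differ at p1=1, p2=1, p3=1, p4=0 (φ=1, ψ=0), so they are not equivalent.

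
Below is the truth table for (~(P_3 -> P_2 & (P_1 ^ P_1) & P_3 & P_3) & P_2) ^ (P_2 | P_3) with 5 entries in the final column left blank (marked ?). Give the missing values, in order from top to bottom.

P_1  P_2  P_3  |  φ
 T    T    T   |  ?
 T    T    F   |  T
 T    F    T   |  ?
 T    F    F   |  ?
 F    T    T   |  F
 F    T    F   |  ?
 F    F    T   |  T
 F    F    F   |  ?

Row P_1=T, P_2=T, P_3=T: (~(P_3 -> P_2 & (P_1 ^ P_1) & P_3 & P_3) & P_2) = T, (P_2 | P_3) = T, so the formula = F.
Row P_1=T, P_2=F, P_3=T: (~(P_3 -> P_2 & (P_1 ^ P_1) & P_3 & P_3) & P_2) = F, (P_2 | P_3) = T, so the formula = T.
Row P_1=T, P_2=F, P_3=F: (~(P_3 -> P_2 & (P_1 ^ P_1) & P_3 & P_3) & P_2) = F, (P_2 | P_3) = F, so the formula = F.
Row P_1=F, P_2=T, P_3=F: (~(P_3 -> P_2 & (P_1 ^ P_1) & P_3 & P_3) & P_2) = F, (P_2 | P_3) = T, so the formula = T.
Row P_1=F, P_2=F, P_3=F: (~(P_3 -> P_2 & (P_1 ^ P_1) & P_3 & P_3) & P_2) = F, (P_2 | P_3) = F, so the formula = F.

F, T, F, T, F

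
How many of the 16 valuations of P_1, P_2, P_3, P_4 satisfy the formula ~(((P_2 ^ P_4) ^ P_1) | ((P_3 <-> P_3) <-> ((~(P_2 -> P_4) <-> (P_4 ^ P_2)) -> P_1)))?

4

P_1 | P_2 | P_3 | P_4 | φ
--- | --- | --- | --- | -
 F  |  F  |  F  |  F  | T
 F  |  F  |  F  |  T  | F
 F  |  F  |  T  |  F  | T
 F  |  F  |  T  |  T  | F
 F  |  T  |  F  |  F  | F
 F  |  T  |  F  |  T  | T
 F  |  T  |  T  |  F  | F
 F  |  T  |  T  |  T  | T
 T  |  F  |  F  |  F  | F
 T  |  F  |  F  |  T  | F
 T  |  F  |  T  |  F  | F
 T  |  F  |  T  |  T  | F
 T  |  T  |  F  |  F  | F
 T  |  T  |  F  |  T  | F
 T  |  T  |  T  |  F  | F
 T  |  T  |  T  |  T  | F
The formula is true on 4 of the 16 rows.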